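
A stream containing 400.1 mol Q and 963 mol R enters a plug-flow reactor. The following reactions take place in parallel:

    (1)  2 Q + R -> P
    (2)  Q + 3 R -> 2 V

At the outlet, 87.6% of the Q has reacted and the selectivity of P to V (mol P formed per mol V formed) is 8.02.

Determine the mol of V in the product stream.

Conversion of Q: Q consumed = 0.876 × 400.1 = 350.5 mol = 2ξ₁ + 1ξ₂.
Selectivity: 1ξ₁ / (2ξ₂) = 8.02 → ξ₁ = 16.04 ξ₂.
Substitute: (2·16.04 + 1) ξ₂ = 350.5 → ξ₂ = 10.6 mol, ξ₁ = 169.9 mol.
Outlet amounts (n = n₀ + Σ ν·ξ):
  Q: 400.1 − 2(169.9) − 1(10.6) = 49.61
  R: 963 − 1(169.9) − 3(10.6) = 761.3
  P: 0 + 1(169.9) = 169.9
  V: 0 + 2(10.6) = 21.19

21.2 mol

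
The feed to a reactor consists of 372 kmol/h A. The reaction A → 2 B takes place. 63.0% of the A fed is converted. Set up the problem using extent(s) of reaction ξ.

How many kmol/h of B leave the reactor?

469 kmol/h

A reacted = 0.63 × 372 = 234.4 kmol/h; ν_A = −1, so ξ = 234.4/1 = 234.4 kmol/h.
Outlet amounts (n = n₀ + ν ξ):
  A: 372 − 1(234.4) = 137.6
  B: 0 + 2(234.4) = 468.7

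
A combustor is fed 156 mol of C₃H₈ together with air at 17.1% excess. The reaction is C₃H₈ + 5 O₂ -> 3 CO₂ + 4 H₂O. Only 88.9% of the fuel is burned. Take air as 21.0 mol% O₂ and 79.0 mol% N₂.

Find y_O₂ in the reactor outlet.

0.0474

Stoichiometric O₂ = 5 × 156 = 780 mol; O₂ fed = 780 × 1.171 = 913.4 mol.
N₂ fed = 913.4 × 79/21 = 3436 mol.
Fuel reacted = 0.889 × 156 → ξ = 138.7 mol.
Outlet (n = n₀ + ν ξ):
  C₃H₈: 156 − 1(138.7) = 17.32
  O₂: 913.4 − 5(138.7) = 220
  N₂: 3436 (inert)
  CO₂: 0 + 3(138.7) = 416.1
  H₂O: 0 + 4(138.7) = 554.7
Total out = 4644 mol; y_O₂ = 220 / 4644 = 0.04736.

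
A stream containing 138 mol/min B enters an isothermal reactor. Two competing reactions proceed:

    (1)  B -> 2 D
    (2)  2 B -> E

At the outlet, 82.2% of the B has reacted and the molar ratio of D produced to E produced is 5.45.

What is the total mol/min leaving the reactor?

Conversion of B: B consumed = 0.822 × 138 = 113.4 mol/min = 1ξ₁ + 2ξ₂.
Selectivity: 2ξ₁ / (1ξ₂) = 5.45 → ξ₁ = 2.725 ξ₂.
Substitute: (1·2.725 + 2) ξ₂ = 113.4 → ξ₂ = 24.01 mol/min, ξ₁ = 65.42 mol/min.
Outlet amounts (n = n₀ + Σ ν·ξ):
  B: 138 − 1(65.42) − 2(24.01) = 24.56
  D: 0 + 2(65.42) = 130.8
  E: 0 + 1(24.01) = 24.01
Total out = 24.56 + 130.8 + 24.01 = 179.4 mol/min.

179 mol/min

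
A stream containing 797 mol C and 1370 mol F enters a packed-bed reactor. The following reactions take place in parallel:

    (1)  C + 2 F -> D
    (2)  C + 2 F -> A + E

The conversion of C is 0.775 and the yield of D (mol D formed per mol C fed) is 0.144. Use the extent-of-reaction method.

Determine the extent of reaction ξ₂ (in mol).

ξ₂ = 503 mol

Yield of D: 1ξ₁ / 797 = 0.144 → ξ₁ = 114.8 mol.
Conversion of C: 1ξ₁ + 1ξ₂ = 0.775 × 797 = 617.7 → ξ₂ = 502.9 mol.
Outlet amounts (n = n₀ + Σ ν·ξ):
  C: 797 − 1(114.8) − 1(502.9) = 179.3
  F: 1370 − 2(114.8) − 2(502.9) = 134.6
  D: 0 + 1(114.8) = 114.8
  A: 0 + 1(502.9) = 502.9
  E: 0 + 1(502.9) = 502.9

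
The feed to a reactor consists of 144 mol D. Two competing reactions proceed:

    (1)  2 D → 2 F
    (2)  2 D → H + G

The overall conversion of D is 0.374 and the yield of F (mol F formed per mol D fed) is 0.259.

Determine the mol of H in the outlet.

8.28 mol

Yield of F: 2ξ₁ / 144 = 0.259 → ξ₁ = 18.65 mol.
Conversion of D: 2ξ₁ + 2ξ₂ = 0.374 × 144 = 53.86 → ξ₂ = 8.28 mol.
Outlet amounts (n = n₀ + Σ ν·ξ):
  D: 144 − 2(18.65) − 2(8.28) = 90.14
  F: 0 + 2(18.65) = 37.3
  H: 0 + 1(8.28) = 8.28
  G: 0 + 1(8.28) = 8.28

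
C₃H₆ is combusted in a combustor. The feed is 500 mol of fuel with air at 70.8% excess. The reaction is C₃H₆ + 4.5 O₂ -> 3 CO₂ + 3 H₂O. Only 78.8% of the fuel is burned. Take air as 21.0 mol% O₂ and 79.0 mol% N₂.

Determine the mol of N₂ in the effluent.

Stoichiometric O₂ = 4.5 × 500 = 2250 mol; O₂ fed = 2250 × 1.708 = 3843 mol.
N₂ fed = 3843 × 79/21 = 14460 mol.
Fuel reacted = 0.788 × 500 → ξ = 394 mol.
Outlet (n = n₀ + ν ξ):
  C₃H₆: 500 − 1(394) = 106
  O₂: 3843 − 4.5(394) = 2070
  N₂: 14460 (inert)
  CO₂: 0 + 3(394) = 1182
  H₂O: 0 + 3(394) = 1182

14500 mol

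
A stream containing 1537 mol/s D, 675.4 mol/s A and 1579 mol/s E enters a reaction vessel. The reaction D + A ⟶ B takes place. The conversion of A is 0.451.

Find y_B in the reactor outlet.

0.0874

A reacted = 0.451 × 675.4 = 304.6 mol/s; ν_A = −1, so ξ = 304.6/1 = 304.6 mol/s.
Outlet amounts (n = n₀ + ν ξ):
  D: 1537 − 1(304.6) = 1232
  A: 675.4 − 1(304.6) = 370.8
  B: 0 + 1(304.6) = 304.6
  E: 1579 (inert)
Total out = 3487 mol/s; y_B = 304.6 / 3487 = 0.08736.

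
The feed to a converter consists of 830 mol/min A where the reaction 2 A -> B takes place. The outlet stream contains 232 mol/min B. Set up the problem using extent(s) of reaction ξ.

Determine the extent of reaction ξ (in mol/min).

ξ = 232 mol/min

For B: n = n₀ + 1ξ → 232 = 0 + 1ξ, giving ξ = 232 mol/min.
Outlet amounts (n = n₀ + ν ξ):
  A: 830 − 2(232) = 366
  B: 0 + 1(232) = 232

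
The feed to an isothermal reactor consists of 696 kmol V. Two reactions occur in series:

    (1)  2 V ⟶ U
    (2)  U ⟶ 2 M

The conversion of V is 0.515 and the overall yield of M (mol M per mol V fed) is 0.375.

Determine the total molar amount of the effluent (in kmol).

Conversion of V: V consumed = 2ξ₁ = 0.515 × 696 → ξ₁ = 179.2 kmol.
Yield of M: 2ξ₂ / 696 = 0.375 → ξ₂ = 130.5 kmol.
Outlet amounts (n = n₀ + Σ ν·ξ):
  V: 696 − 2(179.2) = 337.6
  U: 0 + 1(179.2) − 1(130.5) = 48.72
  M: 0 + 2(130.5) = 261
Total out = 337.6 + 48.72 + 261 = 647.3 kmol.

647 kmol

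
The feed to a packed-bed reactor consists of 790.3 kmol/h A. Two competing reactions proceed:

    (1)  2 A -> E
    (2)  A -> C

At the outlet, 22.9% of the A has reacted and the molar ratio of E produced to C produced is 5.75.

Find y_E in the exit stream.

Conversion of A: A consumed = 0.229 × 790.3 = 181 kmol/h = 2ξ₁ + 1ξ₂.
Selectivity: 1ξ₁ / (1ξ₂) = 5.75 → ξ₁ = 5.75 ξ₂.
Substitute: (2·5.75 + 1) ξ₂ = 181 → ξ₂ = 14.48 kmol/h, ξ₁ = 83.25 kmol/h.
Outlet amounts (n = n₀ + Σ ν·ξ):
  A: 790.3 − 2(83.25) − 1(14.48) = 609.3
  E: 0 + 1(83.25) = 83.25
  C: 0 + 1(14.48) = 14.48
Total out = 707 kmol/h; y_E = 83.25 / 707 = 0.1177.

0.118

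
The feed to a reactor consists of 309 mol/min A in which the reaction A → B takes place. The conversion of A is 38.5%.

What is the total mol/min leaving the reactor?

A reacted = 0.385 × 309 = 119 mol/min; ν_A = −1, so ξ = 119/1 = 119 mol/min.
Outlet amounts (n = n₀ + ν ξ):
  A: 309 − 1(119) = 190
  B: 0 + 1(119) = 119
Total out = 190 + 119 = 309 mol/min.

309 mol/min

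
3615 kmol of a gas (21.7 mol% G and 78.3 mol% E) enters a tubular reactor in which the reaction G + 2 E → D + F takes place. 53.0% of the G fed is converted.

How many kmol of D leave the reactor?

G reacted = 0.53 × 784.5 = 415.8 kmol; ν_G = −1, so ξ = 415.8/1 = 415.8 kmol.
Outlet amounts (n = n₀ + ν ξ):
  G: 784.5 − 1(415.8) = 368.7
  E: 2831 − 2(415.8) = 1999
  D: 0 + 1(415.8) = 415.8
  F: 0 + 1(415.8) = 415.8

416 kmol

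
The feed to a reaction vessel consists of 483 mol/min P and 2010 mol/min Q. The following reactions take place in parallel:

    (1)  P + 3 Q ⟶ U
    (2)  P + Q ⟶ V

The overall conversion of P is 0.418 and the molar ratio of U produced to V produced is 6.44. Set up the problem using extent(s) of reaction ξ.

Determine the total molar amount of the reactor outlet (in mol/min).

1940 mol/min

Conversion of P: P consumed = 0.418 × 483 = 201.9 mol/min = 1ξ₁ + 1ξ₂.
Selectivity: 1ξ₁ / (1ξ₂) = 6.44 → ξ₁ = 6.44 ξ₂.
Substitute: (1·6.44 + 1) ξ₂ = 201.9 → ξ₂ = 27.14 mol/min, ξ₁ = 174.8 mol/min.
Outlet amounts (n = n₀ + Σ ν·ξ):
  P: 483 − 1(174.8) − 1(27.14) = 281.1
  Q: 2010 − 3(174.8) − 1(27.14) = 1459
  U: 0 + 1(174.8) = 174.8
  V: 0 + 1(27.14) = 27.14
Total out = 281.1 + 1459 + 174.8 + 27.14 = 1942 mol/min.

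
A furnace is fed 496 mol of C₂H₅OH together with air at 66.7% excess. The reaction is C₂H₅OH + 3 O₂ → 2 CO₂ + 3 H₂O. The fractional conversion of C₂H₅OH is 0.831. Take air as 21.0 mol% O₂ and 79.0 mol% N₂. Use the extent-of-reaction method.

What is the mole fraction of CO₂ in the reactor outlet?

Stoichiometric O₂ = 3 × 496 = 1488 mol; O₂ fed = 1488 × 1.667 = 2480 mol.
N₂ fed = 2480 × 79/21 = 9331 mol.
Fuel reacted = 0.831 × 496 → ξ = 412.2 mol.
Outlet (n = n₀ + ν ξ):
  C₂H₅OH: 496 − 1(412.2) = 83.82
  O₂: 2480 − 3(412.2) = 1244
  N₂: 9331 (inert)
  CO₂: 0 + 2(412.2) = 824.4
  H₂O: 0 + 3(412.2) = 1237
Total out = 12720 mol; y_CO₂ = 824.4 / 12720 = 0.06481.

0.0648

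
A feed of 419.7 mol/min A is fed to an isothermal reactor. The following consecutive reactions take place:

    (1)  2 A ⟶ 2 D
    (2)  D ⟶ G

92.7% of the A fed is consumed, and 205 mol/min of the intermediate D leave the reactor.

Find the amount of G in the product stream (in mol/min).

Conversion of A: A consumed = 2ξ₁ = 0.927 × 419.7 → ξ₁ = 194.5 mol/min.
D balance: n_D = 0 + 2ξ₁ − 1ξ₂ = 205 → ξ₂ = (2·194.5 − 205)/1 = 184.1 mol/min.
Outlet amounts (n = n₀ + Σ ν·ξ):
  A: 419.7 − 2(194.5) = 30.64
  D: 0 + 2(194.5) − 1(184.1) = 205
  G: 0 + 1(184.1) = 184.1

184 mol/min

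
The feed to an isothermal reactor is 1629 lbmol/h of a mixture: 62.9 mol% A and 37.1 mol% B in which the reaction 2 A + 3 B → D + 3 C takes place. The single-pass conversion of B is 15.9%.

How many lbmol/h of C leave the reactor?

B reacted = 0.159 × 604.4 = 96.09 lbmol/h; ν_B = −3, so ξ = 96.09/3 = 32.03 lbmol/h.
Outlet amounts (n = n₀ + ν ξ):
  A: 1025 − 2(32.03) = 960.6
  B: 604.4 − 3(32.03) = 508.3
  D: 0 + 1(32.03) = 32.03
  C: 0 + 3(32.03) = 96.09

96.1 lbmol/h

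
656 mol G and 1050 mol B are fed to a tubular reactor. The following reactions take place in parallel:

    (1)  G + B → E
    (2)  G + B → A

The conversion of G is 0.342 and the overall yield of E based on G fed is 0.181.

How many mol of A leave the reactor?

Yield of E: 1ξ₁ / 656 = 0.181 → ξ₁ = 118.7 mol.
Conversion of G: 1ξ₁ + 1ξ₂ = 0.342 × 656 = 224.4 → ξ₂ = 105.6 mol.
Outlet amounts (n = n₀ + Σ ν·ξ):
  G: 656 − 1(118.7) − 1(105.6) = 431.6
  B: 1050 − 1(118.7) − 1(105.6) = 825.6
  E: 0 + 1(118.7) = 118.7
  A: 0 + 1(105.6) = 105.6

106 mol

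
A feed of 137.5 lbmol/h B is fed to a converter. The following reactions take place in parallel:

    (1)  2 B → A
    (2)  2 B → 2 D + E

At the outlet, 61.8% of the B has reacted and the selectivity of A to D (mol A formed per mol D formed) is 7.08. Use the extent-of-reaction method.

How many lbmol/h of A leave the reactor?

Conversion of B: B consumed = 0.618 × 137.5 = 84.97 lbmol/h = 2ξ₁ + 2ξ₂.
Selectivity: 1ξ₁ / (2ξ₂) = 7.08 → ξ₁ = 14.16 ξ₂.
Substitute: (2·14.16 + 2) ξ₂ = 84.97 → ξ₂ = 2.803 lbmol/h, ξ₁ = 39.68 lbmol/h.
Outlet amounts (n = n₀ + Σ ν·ξ):
  B: 137.5 − 2(39.68) − 2(2.803) = 52.53
  A: 0 + 1(39.68) = 39.68
  D: 0 + 2(2.803) = 5.605
  E: 0 + 1(2.803) = 2.803

39.7 lbmol/h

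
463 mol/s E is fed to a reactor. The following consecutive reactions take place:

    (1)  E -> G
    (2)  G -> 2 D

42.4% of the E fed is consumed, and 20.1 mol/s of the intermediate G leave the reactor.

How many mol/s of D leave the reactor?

352 mol/s

Conversion of E: E consumed = 1ξ₁ = 0.424 × 463 → ξ₁ = 196.3 mol/s.
G balance: n_G = 0 + 1ξ₁ − 1ξ₂ = 20.1 → ξ₂ = (1·196.3 − 20.1)/1 = 176.2 mol/s.
Outlet amounts (n = n₀ + Σ ν·ξ):
  E: 463 − 1(196.3) = 266.7
  G: 0 + 1(196.3) − 1(176.2) = 20.1
  D: 0 + 2(176.2) = 352.4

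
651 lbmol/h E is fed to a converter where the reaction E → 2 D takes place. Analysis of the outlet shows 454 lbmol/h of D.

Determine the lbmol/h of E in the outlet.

For D: n = n₀ + 2ξ → 454 = 0 + 2ξ, giving ξ = 227 lbmol/h.
Outlet amounts (n = n₀ + ν ξ):
  E: 651 − 1(227) = 424
  D: 0 + 2(227) = 454

424 lbmol/h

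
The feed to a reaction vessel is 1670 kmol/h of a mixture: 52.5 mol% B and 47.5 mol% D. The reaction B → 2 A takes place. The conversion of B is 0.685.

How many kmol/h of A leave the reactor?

1200 kmol/h

B reacted = 0.685 × 876.8 = 600.6 kmol/h; ν_B = −1, so ξ = 600.6/1 = 600.6 kmol/h.
Outlet amounts (n = n₀ + ν ξ):
  B: 876.8 − 1(600.6) = 276.2
  A: 0 + 2(600.6) = 1201
  D: 793.2 (inert)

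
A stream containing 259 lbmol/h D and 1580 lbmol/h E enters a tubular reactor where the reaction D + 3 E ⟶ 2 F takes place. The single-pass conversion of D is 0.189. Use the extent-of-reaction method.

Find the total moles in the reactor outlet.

D reacted = 0.189 × 259 = 48.95 lbmol/h; ν_D = −1, so ξ = 48.95/1 = 48.95 lbmol/h.
Outlet amounts (n = n₀ + ν ξ):
  D: 259 − 1(48.95) = 210
  E: 1580 − 3(48.95) = 1433
  F: 0 + 2(48.95) = 97.9
Total out = 210 + 1433 + 97.9 = 1741 lbmol/h.

1740 lbmol/h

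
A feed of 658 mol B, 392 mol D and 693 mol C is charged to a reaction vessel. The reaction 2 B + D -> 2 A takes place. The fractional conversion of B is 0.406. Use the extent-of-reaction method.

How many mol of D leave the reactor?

B reacted = 0.406 × 658 = 267.1 mol; ν_B = −2, so ξ = 267.1/2 = 133.6 mol.
Outlet amounts (n = n₀ + ν ξ):
  B: 658 − 2(133.6) = 390.9
  D: 392 − 1(133.6) = 258.4
  A: 0 + 2(133.6) = 267.1
  C: 693 (inert)

258 mol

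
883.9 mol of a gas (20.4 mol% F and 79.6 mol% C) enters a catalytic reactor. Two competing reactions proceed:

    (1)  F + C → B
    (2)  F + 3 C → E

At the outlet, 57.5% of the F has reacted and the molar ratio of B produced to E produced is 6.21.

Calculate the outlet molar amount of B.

Conversion of F: F consumed = 0.575 × 180.3 = 103.7 mol = 1ξ₁ + 1ξ₂.
Selectivity: 1ξ₁ / (1ξ₂) = 6.21 → ξ₁ = 6.21 ξ₂.
Substitute: (1·6.21 + 1) ξ₂ = 103.7 → ξ₂ = 14.38 mol, ξ₁ = 89.3 mol.
Outlet amounts (n = n₀ + Σ ν·ξ):
  F: 180.3 − 1(89.3) − 1(14.38) = 76.63
  C: 703.6 − 1(89.3) − 3(14.38) = 571.1
  B: 0 + 1(89.3) = 89.3
  E: 0 + 1(14.38) = 14.38

89.3 mol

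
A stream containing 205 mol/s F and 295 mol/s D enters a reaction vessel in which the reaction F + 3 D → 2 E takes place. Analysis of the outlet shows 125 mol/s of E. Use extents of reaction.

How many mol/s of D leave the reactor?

For E: n = n₀ + 2ξ → 125 = 0 + 2ξ, giving ξ = 62.5 mol/s.
Outlet amounts (n = n₀ + ν ξ):
  F: 205 − 1(62.5) = 142.5
  D: 295 − 3(62.5) = 107.5
  E: 0 + 2(62.5) = 125

108 mol/s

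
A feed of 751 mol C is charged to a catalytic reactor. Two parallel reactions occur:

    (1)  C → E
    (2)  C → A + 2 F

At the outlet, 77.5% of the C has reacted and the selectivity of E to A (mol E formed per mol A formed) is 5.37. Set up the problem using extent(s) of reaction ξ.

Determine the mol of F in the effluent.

183 mol

Conversion of C: C consumed = 0.775 × 751 = 582 mol = 1ξ₁ + 1ξ₂.
Selectivity: 1ξ₁ / (1ξ₂) = 5.37 → ξ₁ = 5.37 ξ₂.
Substitute: (1·5.37 + 1) ξ₂ = 582 → ξ₂ = 91.37 mol, ξ₁ = 490.7 mol.
Outlet amounts (n = n₀ + Σ ν·ξ):
  C: 751 − 1(490.7) − 1(91.37) = 169
  E: 0 + 1(490.7) = 490.7
  A: 0 + 1(91.37) = 91.37
  F: 0 + 2(91.37) = 182.7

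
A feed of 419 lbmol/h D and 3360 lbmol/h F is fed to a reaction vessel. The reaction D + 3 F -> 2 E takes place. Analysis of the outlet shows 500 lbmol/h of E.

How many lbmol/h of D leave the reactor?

For E: n = n₀ + 2ξ → 500 = 0 + 2ξ, giving ξ = 250 lbmol/h.
Outlet amounts (n = n₀ + ν ξ):
  D: 419 − 1(250) = 169
  F: 3360 − 3(250) = 2610
  E: 0 + 2(250) = 500

169 lbmol/h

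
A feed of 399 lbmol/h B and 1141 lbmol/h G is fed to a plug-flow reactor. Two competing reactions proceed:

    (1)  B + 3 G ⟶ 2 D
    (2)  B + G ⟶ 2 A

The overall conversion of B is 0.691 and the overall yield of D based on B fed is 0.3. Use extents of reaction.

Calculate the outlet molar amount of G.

746 lbmol/h

Yield of D: 2ξ₁ / 399 = 0.3 → ξ₁ = 59.85 lbmol/h.
Conversion of B: 1ξ₁ + 1ξ₂ = 0.691 × 399 = 275.7 → ξ₂ = 215.9 lbmol/h.
Outlet amounts (n = n₀ + Σ ν·ξ):
  B: 399 − 1(59.85) − 1(215.9) = 123.3
  G: 1141 − 3(59.85) − 1(215.9) = 745.6
  D: 0 + 2(59.85) = 119.7
  A: 0 + 2(215.9) = 431.7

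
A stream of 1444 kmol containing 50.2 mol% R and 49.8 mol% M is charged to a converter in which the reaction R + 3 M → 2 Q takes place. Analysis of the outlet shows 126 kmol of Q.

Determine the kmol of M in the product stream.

530 kmol

For Q: n = n₀ + 2ξ → 126 = 0 + 2ξ, giving ξ = 63 kmol.
Outlet amounts (n = n₀ + ν ξ):
  R: 724.9 − 1(63) = 661.9
  M: 719.1 − 3(63) = 530.1
  Q: 0 + 2(63) = 126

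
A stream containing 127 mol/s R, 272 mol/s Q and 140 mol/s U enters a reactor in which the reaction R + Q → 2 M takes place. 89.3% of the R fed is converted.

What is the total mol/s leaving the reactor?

539 mol/s

R reacted = 0.893 × 127 = 113.4 mol/s; ν_R = −1, so ξ = 113.4/1 = 113.4 mol/s.
Outlet amounts (n = n₀ + ν ξ):
  R: 127 − 1(113.4) = 13.59
  Q: 272 − 1(113.4) = 158.6
  M: 0 + 2(113.4) = 226.8
  U: 140 (inert)
Total out = 13.59 + 158.6 + 226.8 + 140 = 539 mol/s.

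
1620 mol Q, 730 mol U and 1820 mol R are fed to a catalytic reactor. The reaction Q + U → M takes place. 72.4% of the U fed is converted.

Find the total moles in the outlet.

3640 mol

U reacted = 0.724 × 730 = 528.5 mol; ν_U = −1, so ξ = 528.5/1 = 528.5 mol.
Outlet amounts (n = n₀ + ν ξ):
  Q: 1620 − 1(528.5) = 1091
  U: 730 − 1(528.5) = 201.5
  M: 0 + 1(528.5) = 528.5
  R: 1820 (inert)
Total out = 1091 + 201.5 + 528.5 + 1820 = 3641 mol.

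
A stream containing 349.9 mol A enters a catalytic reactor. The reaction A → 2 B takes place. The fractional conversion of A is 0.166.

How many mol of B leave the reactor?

A reacted = 0.166 × 349.9 = 58.08 mol; ν_A = −1, so ξ = 58.08/1 = 58.08 mol.
Outlet amounts (n = n₀ + ν ξ):
  A: 349.9 − 1(58.08) = 291.8
  B: 0 + 2(58.08) = 116.2

116 mol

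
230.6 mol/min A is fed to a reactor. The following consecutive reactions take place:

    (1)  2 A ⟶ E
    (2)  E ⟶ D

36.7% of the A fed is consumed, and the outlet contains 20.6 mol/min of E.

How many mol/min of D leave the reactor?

21.7 mol/min

Conversion of A: A consumed = 2ξ₁ = 0.367 × 230.6 → ξ₁ = 42.32 mol/min.
E balance: n_E = 0 + 1ξ₁ − 1ξ₂ = 20.6 → ξ₂ = (1·42.32 − 20.6)/1 = 21.72 mol/min.
Outlet amounts (n = n₀ + Σ ν·ξ):
  A: 230.6 − 2(42.32) = 146
  E: 0 + 1(42.32) − 1(21.72) = 20.6
  D: 0 + 1(21.72) = 21.72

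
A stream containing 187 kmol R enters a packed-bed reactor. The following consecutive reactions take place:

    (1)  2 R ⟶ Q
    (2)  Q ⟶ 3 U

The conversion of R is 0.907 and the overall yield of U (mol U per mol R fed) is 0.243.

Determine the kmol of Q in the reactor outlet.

Conversion of R: R consumed = 2ξ₁ = 0.907 × 187 → ξ₁ = 84.8 kmol.
Yield of U: 3ξ₂ / 187 = 0.243 → ξ₂ = 15.15 kmol.
Outlet amounts (n = n₀ + Σ ν·ξ):
  R: 187 − 2(84.8) = 17.39
  Q: 0 + 1(84.8) − 1(15.15) = 69.66
  U: 0 + 3(15.15) = 45.44

69.7 kmol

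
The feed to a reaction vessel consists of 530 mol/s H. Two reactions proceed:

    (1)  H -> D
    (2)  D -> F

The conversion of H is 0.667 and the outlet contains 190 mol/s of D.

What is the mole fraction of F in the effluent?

0.309

Conversion of H: H consumed = 1ξ₁ = 0.667 × 530 → ξ₁ = 353.5 mol/s.
D balance: n_D = 0 + 1ξ₁ − 1ξ₂ = 190 → ξ₂ = (1·353.5 − 190)/1 = 163.5 mol/s.
Outlet amounts (n = n₀ + Σ ν·ξ):
  H: 530 − 1(353.5) = 176.5
  D: 0 + 1(353.5) − 1(163.5) = 190
  F: 0 + 1(163.5) = 163.5
Total out = 530 mol/s; y_F = 163.5 / 530 = 0.3085.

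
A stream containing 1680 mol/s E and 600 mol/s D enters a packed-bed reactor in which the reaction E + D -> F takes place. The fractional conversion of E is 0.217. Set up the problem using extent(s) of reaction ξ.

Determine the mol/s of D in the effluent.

235 mol/s

E reacted = 0.217 × 1680 = 364.6 mol/s; ν_E = −1, so ξ = 364.6/1 = 364.6 mol/s.
Outlet amounts (n = n₀ + ν ξ):
  E: 1680 − 1(364.6) = 1315
  D: 600 − 1(364.6) = 235.4
  F: 0 + 1(364.6) = 364.6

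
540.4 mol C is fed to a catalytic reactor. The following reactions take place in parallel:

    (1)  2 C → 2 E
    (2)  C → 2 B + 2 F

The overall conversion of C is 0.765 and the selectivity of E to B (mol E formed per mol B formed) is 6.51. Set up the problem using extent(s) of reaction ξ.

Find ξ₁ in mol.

ξ₁ = 192 mol

Conversion of C: C consumed = 0.765 × 540.4 = 413.4 mol = 2ξ₁ + 1ξ₂.
Selectivity: 2ξ₁ / (2ξ₂) = 6.51 → ξ₁ = 6.51 ξ₂.
Substitute: (2·6.51 + 1) ξ₂ = 413.4 → ξ₂ = 29.49 mol, ξ₁ = 192 mol.
Outlet amounts (n = n₀ + Σ ν·ξ):
  C: 540.4 − 2(192) − 1(29.49) = 127
  E: 0 + 2(192) = 383.9
  B: 0 + 2(29.49) = 58.97
  F: 0 + 2(29.49) = 58.97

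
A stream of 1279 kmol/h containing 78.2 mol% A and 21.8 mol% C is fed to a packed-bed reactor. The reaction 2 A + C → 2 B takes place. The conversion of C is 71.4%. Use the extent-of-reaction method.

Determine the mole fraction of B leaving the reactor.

0.369

C reacted = 0.714 × 278.8 = 199.1 kmol/h; ν_C = −1, so ξ = 199.1/1 = 199.1 kmol/h.
Outlet amounts (n = n₀ + ν ξ):
  A: 1000 − 2(199.1) = 602
  C: 278.8 − 1(199.1) = 79.74
  B: 0 + 2(199.1) = 398.2
Total out = 1080 kmol/h; y_B = 398.2 / 1080 = 0.3687.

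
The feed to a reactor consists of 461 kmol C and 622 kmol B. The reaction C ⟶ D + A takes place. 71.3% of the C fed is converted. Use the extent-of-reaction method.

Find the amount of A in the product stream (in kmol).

C reacted = 0.713 × 461 = 328.7 kmol; ν_C = −1, so ξ = 328.7/1 = 328.7 kmol.
Outlet amounts (n = n₀ + ν ξ):
  C: 461 − 1(328.7) = 132.3
  D: 0 + 1(328.7) = 328.7
  A: 0 + 1(328.7) = 328.7
  B: 622 (inert)

329 kmol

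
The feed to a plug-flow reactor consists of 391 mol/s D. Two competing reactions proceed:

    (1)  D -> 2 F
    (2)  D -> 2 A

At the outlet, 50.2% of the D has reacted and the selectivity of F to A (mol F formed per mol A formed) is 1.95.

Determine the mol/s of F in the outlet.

Conversion of D: D consumed = 0.502 × 391 = 196.3 mol/s = 1ξ₁ + 1ξ₂.
Selectivity: 2ξ₁ / (2ξ₂) = 1.95 → ξ₁ = 1.95 ξ₂.
Substitute: (1·1.95 + 1) ξ₂ = 196.3 → ξ₂ = 66.54 mol/s, ξ₁ = 129.7 mol/s.
Outlet amounts (n = n₀ + Σ ν·ξ):
  D: 391 − 1(129.7) − 1(66.54) = 194.7
  F: 0 + 2(129.7) = 259.5
  A: 0 + 2(66.54) = 133.1

259 mol/s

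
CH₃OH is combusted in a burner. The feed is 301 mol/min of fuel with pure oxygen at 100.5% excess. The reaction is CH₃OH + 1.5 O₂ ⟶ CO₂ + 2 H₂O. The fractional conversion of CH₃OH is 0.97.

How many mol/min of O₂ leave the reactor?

467 mol/min

Stoichiometric O₂ = 1.5 × 301 = 451.5 mol/min; O₂ fed = 451.5 × 2.005 = 905.3 mol/min.
Fuel reacted = 0.97 × 301 → ξ = 292 mol/min.
Outlet (n = n₀ + ν ξ):
  CH₃OH: 301 − 1(292) = 9.03
  O₂: 905.3 − 1.5(292) = 467.3
  CO₂: 0 + 1(292) = 292
  H₂O: 0 + 2(292) = 583.9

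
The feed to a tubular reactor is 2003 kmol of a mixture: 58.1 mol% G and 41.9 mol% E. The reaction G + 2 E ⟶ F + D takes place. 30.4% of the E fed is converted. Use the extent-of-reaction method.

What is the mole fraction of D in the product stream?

E reacted = 0.304 × 839.3 = 255.1 kmol; ν_E = −2, so ξ = 255.1/2 = 127.6 kmol.
Outlet amounts (n = n₀ + ν ξ):
  G: 1164 − 1(127.6) = 1036
  E: 839.3 − 2(127.6) = 584.1
  F: 0 + 1(127.6) = 127.6
  D: 0 + 1(127.6) = 127.6
Total out = 1875 kmol; y_D = 127.6 / 1875 = 0.06802.

0.068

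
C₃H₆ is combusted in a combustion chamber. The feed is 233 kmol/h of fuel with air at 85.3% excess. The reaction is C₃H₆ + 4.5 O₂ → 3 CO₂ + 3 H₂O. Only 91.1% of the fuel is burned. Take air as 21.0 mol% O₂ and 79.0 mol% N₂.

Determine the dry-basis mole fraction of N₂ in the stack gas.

Stoichiometric O₂ = 4.5 × 233 = 1048 kmol/h; O₂ fed = 1048 × 1.853 = 1943 kmol/h.
N₂ fed = 1943 × 79/21 = 7309 kmol/h.
Fuel reacted = 0.911 × 233 → ξ = 212.3 kmol/h.
Outlet (n = n₀ + ν ξ):
  C₃H₆: 233 − 1(212.3) = 20.74
  O₂: 1943 − 4.5(212.3) = 987.7
  N₂: 7309 (inert)
  CO₂: 0 + 3(212.3) = 636.8
  H₂O: 0 + 3(212.3) = 636.8
Dry total = 8954 kmol/h; y_N₂ (dry) = 7309 / 8954 = 0.8163.

0.816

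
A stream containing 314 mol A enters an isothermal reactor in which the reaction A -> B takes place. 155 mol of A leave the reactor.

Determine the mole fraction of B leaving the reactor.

0.506

For A: n = n₀ − 1ξ → 155 = 314 − 1ξ, giving ξ = 159 mol.
Outlet amounts (n = n₀ + ν ξ):
  A: 314 − 1(159) = 155
  B: 0 + 1(159) = 159
Total out = 314 mol; y_B = 159 / 314 = 0.5064.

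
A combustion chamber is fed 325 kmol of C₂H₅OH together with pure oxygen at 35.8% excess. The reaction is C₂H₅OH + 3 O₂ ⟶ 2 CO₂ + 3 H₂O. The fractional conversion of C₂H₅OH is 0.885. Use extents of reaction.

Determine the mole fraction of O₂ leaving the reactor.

Stoichiometric O₂ = 3 × 325 = 975 kmol; O₂ fed = 975 × 1.358 = 1324 kmol.
Fuel reacted = 0.885 × 325 → ξ = 287.6 kmol.
Outlet (n = n₀ + ν ξ):
  C₂H₅OH: 325 − 1(287.6) = 37.38
  O₂: 1324 − 3(287.6) = 461.2
  CO₂: 0 + 2(287.6) = 575.2
  H₂O: 0 + 3(287.6) = 862.9
Total out = 1937 kmol; y_O₂ = 461.2 / 1937 = 0.2381.

0.238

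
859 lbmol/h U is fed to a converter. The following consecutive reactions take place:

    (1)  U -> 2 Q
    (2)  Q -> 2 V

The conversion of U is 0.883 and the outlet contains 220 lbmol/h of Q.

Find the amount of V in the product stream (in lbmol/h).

Conversion of U: U consumed = 1ξ₁ = 0.883 × 859 → ξ₁ = 758.5 lbmol/h.
Q balance: n_Q = 0 + 2ξ₁ − 1ξ₂ = 220 → ξ₂ = (2·758.5 − 220)/1 = 1297 lbmol/h.
Outlet amounts (n = n₀ + Σ ν·ξ):
  U: 859 − 1(758.5) = 100.5
  Q: 0 + 2(758.5) − 1(1297) = 220
  V: 0 + 2(1297) = 2594

2590 lbmol/h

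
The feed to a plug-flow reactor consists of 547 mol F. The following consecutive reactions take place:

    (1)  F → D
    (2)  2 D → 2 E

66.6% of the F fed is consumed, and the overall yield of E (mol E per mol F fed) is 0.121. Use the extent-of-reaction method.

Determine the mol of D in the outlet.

Conversion of F: F consumed = 1ξ₁ = 0.666 × 547 → ξ₁ = 364.3 mol.
Yield of E: 2ξ₂ / 547 = 0.121 → ξ₂ = 33.09 mol.
Outlet amounts (n = n₀ + Σ ν·ξ):
  F: 547 − 1(364.3) = 182.7
  D: 0 + 1(364.3) − 2(33.09) = 298.1
  E: 0 + 2(33.09) = 66.19

298 mol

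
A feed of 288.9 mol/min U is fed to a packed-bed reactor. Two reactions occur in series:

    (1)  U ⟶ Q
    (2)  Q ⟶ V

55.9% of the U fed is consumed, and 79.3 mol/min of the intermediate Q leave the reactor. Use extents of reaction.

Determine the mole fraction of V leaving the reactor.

Conversion of U: U consumed = 1ξ₁ = 0.559 × 288.9 → ξ₁ = 161.5 mol/min.
Q balance: n_Q = 0 + 1ξ₁ − 1ξ₂ = 79.3 → ξ₂ = (1·161.5 − 79.3)/1 = 82.2 mol/min.
Outlet amounts (n = n₀ + Σ ν·ξ):
  U: 288.9 − 1(161.5) = 127.4
  Q: 0 + 1(161.5) − 1(82.2) = 79.3
  V: 0 + 1(82.2) = 82.2
Total out = 288.9 mol/min; y_V = 82.2 / 288.9 = 0.2845.

0.285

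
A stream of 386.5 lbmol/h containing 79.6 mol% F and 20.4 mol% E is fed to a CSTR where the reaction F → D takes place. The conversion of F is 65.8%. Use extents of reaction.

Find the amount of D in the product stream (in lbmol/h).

202 lbmol/h

F reacted = 0.658 × 307.7 = 202.4 lbmol/h; ν_F = −1, so ξ = 202.4/1 = 202.4 lbmol/h.
Outlet amounts (n = n₀ + ν ξ):
  F: 307.7 − 1(202.4) = 105.2
  D: 0 + 1(202.4) = 202.4
  E: 78.85 (inert)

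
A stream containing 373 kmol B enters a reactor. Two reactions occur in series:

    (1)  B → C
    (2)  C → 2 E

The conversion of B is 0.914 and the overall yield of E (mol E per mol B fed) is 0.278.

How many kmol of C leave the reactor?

289 kmol

Conversion of B: B consumed = 1ξ₁ = 0.914 × 373 → ξ₁ = 340.9 kmol.
Yield of E: 2ξ₂ / 373 = 0.278 → ξ₂ = 51.85 kmol.
Outlet amounts (n = n₀ + Σ ν·ξ):
  B: 373 − 1(340.9) = 32.08
  C: 0 + 1(340.9) − 1(51.85) = 289.1
  E: 0 + 2(51.85) = 103.7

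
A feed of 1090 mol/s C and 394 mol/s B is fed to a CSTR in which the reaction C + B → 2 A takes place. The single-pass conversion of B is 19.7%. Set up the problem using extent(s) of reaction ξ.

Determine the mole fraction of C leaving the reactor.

0.682

B reacted = 0.197 × 394 = 77.62 mol/s; ν_B = −1, so ξ = 77.62/1 = 77.62 mol/s.
Outlet amounts (n = n₀ + ν ξ):
  C: 1090 − 1(77.62) = 1012
  B: 394 − 1(77.62) = 316.4
  A: 0 + 2(77.62) = 155.2
Total out = 1484 mol/s; y_C = 1012 / 1484 = 0.6822.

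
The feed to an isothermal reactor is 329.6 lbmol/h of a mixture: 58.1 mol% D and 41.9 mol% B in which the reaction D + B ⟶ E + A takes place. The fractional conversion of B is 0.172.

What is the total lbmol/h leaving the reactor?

330 lbmol/h

B reacted = 0.172 × 138.1 = 23.75 lbmol/h; ν_B = −1, so ξ = 23.75/1 = 23.75 lbmol/h.
Outlet amounts (n = n₀ + ν ξ):
  D: 191.5 − 1(23.75) = 167.7
  B: 138.1 − 1(23.75) = 114.3
  E: 0 + 1(23.75) = 23.75
  A: 0 + 1(23.75) = 23.75
Total out = 167.7 + 114.3 + 23.75 + 23.75 = 329.6 lbmol/h.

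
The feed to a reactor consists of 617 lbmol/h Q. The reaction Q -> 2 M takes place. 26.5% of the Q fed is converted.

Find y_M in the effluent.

Q reacted = 0.265 × 617 = 163.5 lbmol/h; ν_Q = −1, so ξ = 163.5/1 = 163.5 lbmol/h.
Outlet amounts (n = n₀ + ν ξ):
  Q: 617 − 1(163.5) = 453.5
  M: 0 + 2(163.5) = 327
Total out = 780.5 lbmol/h; y_M = 327 / 780.5 = 0.419.

0.419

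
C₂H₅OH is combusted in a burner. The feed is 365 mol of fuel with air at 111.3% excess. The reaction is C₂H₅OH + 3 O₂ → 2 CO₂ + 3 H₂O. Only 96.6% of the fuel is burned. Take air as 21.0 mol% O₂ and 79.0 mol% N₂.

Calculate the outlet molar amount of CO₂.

Stoichiometric O₂ = 3 × 365 = 1095 mol; O₂ fed = 1095 × 2.113 = 2314 mol.
N₂ fed = 2314 × 79/21 = 8704 mol.
Fuel reacted = 0.966 × 365 → ξ = 352.6 mol.
Outlet (n = n₀ + ν ξ):
  C₂H₅OH: 365 − 1(352.6) = 12.41
  O₂: 2314 − 3(352.6) = 1256
  N₂: 8704 (inert)
  CO₂: 0 + 2(352.6) = 705.2
  H₂O: 0 + 3(352.6) = 1058

705 mol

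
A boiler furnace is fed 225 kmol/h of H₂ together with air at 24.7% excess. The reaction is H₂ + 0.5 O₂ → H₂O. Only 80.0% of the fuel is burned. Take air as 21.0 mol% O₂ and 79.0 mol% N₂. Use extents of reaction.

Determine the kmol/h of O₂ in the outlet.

Stoichiometric O₂ = 0.5 × 225 = 112.5 kmol/h; O₂ fed = 112.5 × 1.247 = 140.3 kmol/h.
N₂ fed = 140.3 × 79/21 = 527.7 kmol/h.
Fuel reacted = 0.8 × 225 → ξ = 180 kmol/h.
Outlet (n = n₀ + ν ξ):
  H₂: 225 − 1(180) = 45
  O₂: 140.3 − 0.5(180) = 50.29
  N₂: 527.7 (inert)
  H₂O: 0 + 1(180) = 180

50.3 kmol/h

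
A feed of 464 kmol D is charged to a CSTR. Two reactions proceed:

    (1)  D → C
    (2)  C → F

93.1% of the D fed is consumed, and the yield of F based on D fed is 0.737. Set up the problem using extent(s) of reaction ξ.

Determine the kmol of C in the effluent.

90 kmol

Conversion of D: D consumed = 1ξ₁ = 0.931 × 464 → ξ₁ = 432 kmol.
Yield of F: 1ξ₂ / 464 = 0.737 → ξ₂ = 342 kmol.
Outlet amounts (n = n₀ + Σ ν·ξ):
  D: 464 − 1(432) = 32.02
  C: 0 + 1(432) − 1(342) = 90.02
  F: 0 + 1(342) = 342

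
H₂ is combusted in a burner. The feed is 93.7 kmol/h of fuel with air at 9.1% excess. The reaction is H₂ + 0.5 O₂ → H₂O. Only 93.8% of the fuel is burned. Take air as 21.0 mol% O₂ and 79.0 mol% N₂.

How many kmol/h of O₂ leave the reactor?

Stoichiometric O₂ = 0.5 × 93.7 = 46.85 kmol/h; O₂ fed = 46.85 × 1.091 = 51.11 kmol/h.
N₂ fed = 51.11 × 79/21 = 192.3 kmol/h.
Fuel reacted = 0.938 × 93.7 → ξ = 87.89 kmol/h.
Outlet (n = n₀ + ν ξ):
  H₂: 93.7 − 1(87.89) = 5.809
  O₂: 51.11 − 0.5(87.89) = 7.168
  N₂: 192.3 (inert)
  H₂O: 0 + 1(87.89) = 87.89

7.17 kmol/h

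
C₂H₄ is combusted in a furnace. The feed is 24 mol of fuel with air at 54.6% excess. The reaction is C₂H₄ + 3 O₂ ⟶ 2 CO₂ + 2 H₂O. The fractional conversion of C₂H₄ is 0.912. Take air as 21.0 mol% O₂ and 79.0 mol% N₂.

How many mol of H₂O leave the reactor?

Stoichiometric O₂ = 3 × 24 = 72 mol; O₂ fed = 72 × 1.546 = 111.3 mol.
N₂ fed = 111.3 × 79/21 = 418.7 mol.
Fuel reacted = 0.912 × 24 → ξ = 21.89 mol.
Outlet (n = n₀ + ν ξ):
  C₂H₄: 24 − 1(21.89) = 2.112
  O₂: 111.3 − 3(21.89) = 45.65
  N₂: 418.7 (inert)
  CO₂: 0 + 2(21.89) = 43.78
  H₂O: 0 + 2(21.89) = 43.78

43.8 mol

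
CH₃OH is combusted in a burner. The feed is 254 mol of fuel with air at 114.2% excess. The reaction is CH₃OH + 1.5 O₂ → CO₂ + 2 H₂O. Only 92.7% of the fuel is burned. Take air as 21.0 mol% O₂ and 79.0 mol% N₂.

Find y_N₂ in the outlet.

0.721

Stoichiometric O₂ = 1.5 × 254 = 381 mol; O₂ fed = 381 × 2.142 = 816.1 mol.
N₂ fed = 816.1 × 79/21 = 3070 mol.
Fuel reacted = 0.927 × 254 → ξ = 235.5 mol.
Outlet (n = n₀ + ν ξ):
  CH₃OH: 254 − 1(235.5) = 18.54
  O₂: 816.1 − 1.5(235.5) = 462.9
  N₂: 3070 (inert)
  CO₂: 0 + 1(235.5) = 235.5
  H₂O: 0 + 2(235.5) = 470.9
Total out = 4258 mol; y_N₂ = 3070 / 4258 = 0.721.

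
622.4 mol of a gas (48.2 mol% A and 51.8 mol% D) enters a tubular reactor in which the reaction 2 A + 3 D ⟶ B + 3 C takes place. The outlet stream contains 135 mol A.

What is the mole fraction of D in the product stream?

0.139

For A: n = n₀ − 2ξ → 135 = 300 − 2ξ, giving ξ = 82.5 mol.
Outlet amounts (n = n₀ + ν ξ):
  A: 300 − 2(82.5) = 135
  D: 322.4 − 3(82.5) = 74.91
  B: 0 + 1(82.5) = 82.5
  C: 0 + 3(82.5) = 247.5
Total out = 539.9 mol; y_D = 74.91 / 539.9 = 0.1387.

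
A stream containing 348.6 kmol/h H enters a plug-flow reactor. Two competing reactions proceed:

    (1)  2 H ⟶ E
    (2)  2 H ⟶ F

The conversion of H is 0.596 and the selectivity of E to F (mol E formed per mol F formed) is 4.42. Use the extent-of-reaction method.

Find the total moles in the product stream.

245 kmol/h

Conversion of H: H consumed = 0.596 × 348.6 = 207.8 kmol/h = 2ξ₁ + 2ξ₂.
Selectivity: 1ξ₁ / (1ξ₂) = 4.42 → ξ₁ = 4.42 ξ₂.
Substitute: (2·4.42 + 2) ξ₂ = 207.8 → ξ₂ = 19.17 kmol/h, ξ₁ = 84.72 kmol/h.
Outlet amounts (n = n₀ + Σ ν·ξ):
  H: 348.6 − 2(84.72) − 2(19.17) = 140.8
  E: 0 + 1(84.72) = 84.72
  F: 0 + 1(19.17) = 19.17
Total out = 140.8 + 84.72 + 19.17 = 244.7 kmol/h.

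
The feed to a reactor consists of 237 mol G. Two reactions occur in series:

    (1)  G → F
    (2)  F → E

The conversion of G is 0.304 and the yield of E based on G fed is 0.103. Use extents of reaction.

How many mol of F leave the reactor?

47.6 mol

Conversion of G: G consumed = 1ξ₁ = 0.304 × 237 → ξ₁ = 72.05 mol.
Yield of E: 1ξ₂ / 237 = 0.103 → ξ₂ = 24.41 mol.
Outlet amounts (n = n₀ + Σ ν·ξ):
  G: 237 − 1(72.05) = 165
  F: 0 + 1(72.05) − 1(24.41) = 47.64
  E: 0 + 1(24.41) = 24.41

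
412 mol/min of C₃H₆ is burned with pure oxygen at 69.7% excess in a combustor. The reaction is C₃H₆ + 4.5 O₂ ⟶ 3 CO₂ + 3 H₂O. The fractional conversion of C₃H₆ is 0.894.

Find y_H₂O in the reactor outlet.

Stoichiometric O₂ = 4.5 × 412 = 1854 mol/min; O₂ fed = 1854 × 1.697 = 3146 mol/min.
Fuel reacted = 0.894 × 412 → ξ = 368.3 mol/min.
Outlet (n = n₀ + ν ξ):
  C₃H₆: 412 − 1(368.3) = 43.67
  O₂: 3146 − 4.5(368.3) = 1489
  CO₂: 0 + 3(368.3) = 1105
  H₂O: 0 + 3(368.3) = 1105
Total out = 3742 mol/min; y_H₂O = 1105 / 3742 = 0.2953.

0.295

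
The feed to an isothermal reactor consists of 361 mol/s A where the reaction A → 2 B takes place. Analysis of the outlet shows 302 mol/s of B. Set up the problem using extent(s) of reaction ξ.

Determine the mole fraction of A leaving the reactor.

0.41

For B: n = n₀ + 2ξ → 302 = 0 + 2ξ, giving ξ = 151 mol/s.
Outlet amounts (n = n₀ + ν ξ):
  A: 361 − 1(151) = 210
  B: 0 + 2(151) = 302
Total out = 512 mol/s; y_A = 210 / 512 = 0.4102.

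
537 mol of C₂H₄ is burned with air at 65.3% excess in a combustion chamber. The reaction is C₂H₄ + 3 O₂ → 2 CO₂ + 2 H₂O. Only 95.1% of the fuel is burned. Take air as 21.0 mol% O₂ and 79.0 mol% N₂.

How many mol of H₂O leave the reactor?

1020 mol

Stoichiometric O₂ = 3 × 537 = 1611 mol; O₂ fed = 1611 × 1.653 = 2663 mol.
N₂ fed = 2663 × 79/21 = 10020 mol.
Fuel reacted = 0.951 × 537 → ξ = 510.7 mol.
Outlet (n = n₀ + ν ξ):
  C₂H₄: 537 − 1(510.7) = 26.31
  O₂: 2663 − 3(510.7) = 1131
  N₂: 10020 (inert)
  CO₂: 0 + 2(510.7) = 1021
  H₂O: 0 + 2(510.7) = 1021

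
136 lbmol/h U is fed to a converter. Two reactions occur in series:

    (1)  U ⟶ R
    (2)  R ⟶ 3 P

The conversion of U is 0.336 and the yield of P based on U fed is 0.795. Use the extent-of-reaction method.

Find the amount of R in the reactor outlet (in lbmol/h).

Conversion of U: U consumed = 1ξ₁ = 0.336 × 136 → ξ₁ = 45.7 lbmol/h.
Yield of P: 3ξ₂ / 136 = 0.795 → ξ₂ = 36.04 lbmol/h.
Outlet amounts (n = n₀ + Σ ν·ξ):
  U: 136 − 1(45.7) = 90.3
  R: 0 + 1(45.7) − 1(36.04) = 9.656
  P: 0 + 3(36.04) = 108.1

9.66 lbmol/h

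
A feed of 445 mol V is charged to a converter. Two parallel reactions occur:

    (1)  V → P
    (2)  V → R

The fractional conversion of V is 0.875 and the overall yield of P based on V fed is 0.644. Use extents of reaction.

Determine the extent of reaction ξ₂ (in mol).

Yield of P: 1ξ₁ / 445 = 0.644 → ξ₁ = 286.6 mol.
Conversion of V: 1ξ₁ + 1ξ₂ = 0.875 × 445 = 389.4 → ξ₂ = 102.8 mol.
Outlet amounts (n = n₀ + Σ ν·ξ):
  V: 445 − 1(286.6) − 1(102.8) = 55.62
  P: 0 + 1(286.6) = 286.6
  R: 0 + 1(102.8) = 102.8

ξ₂ = 103 mol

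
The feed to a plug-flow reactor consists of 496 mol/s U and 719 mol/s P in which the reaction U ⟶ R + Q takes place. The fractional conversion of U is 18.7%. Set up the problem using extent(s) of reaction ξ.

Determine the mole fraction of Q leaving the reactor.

U reacted = 0.187 × 496 = 92.75 mol/s; ν_U = −1, so ξ = 92.75/1 = 92.75 mol/s.
Outlet amounts (n = n₀ + ν ξ):
  U: 496 − 1(92.75) = 403.2
  R: 0 + 1(92.75) = 92.75
  Q: 0 + 1(92.75) = 92.75
  P: 719 (inert)
Total out = 1308 mol/s; y_Q = 92.75 / 1308 = 0.07092.

0.0709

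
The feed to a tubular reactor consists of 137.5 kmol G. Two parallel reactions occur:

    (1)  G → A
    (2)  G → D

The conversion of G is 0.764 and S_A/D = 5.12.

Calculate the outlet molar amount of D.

Conversion of G: G consumed = 0.764 × 137.5 = 105 kmol = 1ξ₁ + 1ξ₂.
Selectivity: 1ξ₁ / (1ξ₂) = 5.12 → ξ₁ = 5.12 ξ₂.
Substitute: (1·5.12 + 1) ξ₂ = 105 → ξ₂ = 17.17 kmol, ξ₁ = 87.88 kmol.
Outlet amounts (n = n₀ + Σ ν·ξ):
  G: 137.5 − 1(87.88) − 1(17.17) = 32.45
  A: 0 + 1(87.88) = 87.88
  D: 0 + 1(17.17) = 17.17

17.2 kmol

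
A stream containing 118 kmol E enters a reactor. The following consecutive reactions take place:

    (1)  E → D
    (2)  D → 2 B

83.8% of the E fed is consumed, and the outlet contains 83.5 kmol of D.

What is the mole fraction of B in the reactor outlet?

Conversion of E: E consumed = 1ξ₁ = 0.838 × 118 → ξ₁ = 98.88 kmol.
D balance: n_D = 0 + 1ξ₁ − 1ξ₂ = 83.5 → ξ₂ = (1·98.88 − 83.5)/1 = 15.38 kmol.
Outlet amounts (n = n₀ + Σ ν·ξ):
  E: 118 − 1(98.88) = 19.12
  D: 0 + 1(98.88) − 1(15.38) = 83.5
  B: 0 + 2(15.38) = 30.77
Total out = 133.4 kmol; y_B = 30.77 / 133.4 = 0.2307.

0.231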